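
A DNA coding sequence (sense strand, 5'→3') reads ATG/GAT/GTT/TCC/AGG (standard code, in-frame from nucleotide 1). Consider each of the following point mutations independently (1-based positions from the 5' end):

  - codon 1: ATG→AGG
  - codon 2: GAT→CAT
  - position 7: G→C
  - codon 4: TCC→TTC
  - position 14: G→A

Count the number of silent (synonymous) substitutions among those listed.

0

Codon 1: ATG (Met) → AGG (Arg) — missense.
Codon 2: GAT (Asp) → CAT (His) — missense.
Codon 3: GTT (Val) → CTT (Leu) — missense.
Codon 4: TCC (Ser) → TTC (Phe) — missense.
Codon 5: AGG (Arg) → AAG (Lys) — missense.
Synonymous: 0 of 5.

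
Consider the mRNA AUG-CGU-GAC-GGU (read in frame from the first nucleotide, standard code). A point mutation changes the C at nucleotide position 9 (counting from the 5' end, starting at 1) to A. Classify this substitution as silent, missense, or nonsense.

missense

Position 9 falls in codon 3: GAC → Asp.
After the substitution the codon is GAA → Glu.
Asp ≠ Glu, so this is a missense mutation.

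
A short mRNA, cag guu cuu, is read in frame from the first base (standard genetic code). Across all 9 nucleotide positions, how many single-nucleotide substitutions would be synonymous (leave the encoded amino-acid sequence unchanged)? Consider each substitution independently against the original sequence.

Codon 1 (CAG, Gln): 1 synonymous substitution.
Codon 2 (GUU, Val): 3 synonymous substitutions.
Codon 3 (CUU, Leu): 3 synonymous substitutions.
Total: 1 + 3 + 3 = 7.

7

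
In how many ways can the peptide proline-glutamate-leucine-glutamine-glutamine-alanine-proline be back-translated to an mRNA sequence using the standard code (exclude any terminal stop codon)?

3072

Pro: 4 codons.
Glu: 2 codons.
Leu: 6 codons.
Gln: 2 codons.
Gln: 2 codons.
Ala: 4 codons.
Pro: 4 codons.
4 × 2 × 6 × 2 × 2 × 4 × 4 = 3072.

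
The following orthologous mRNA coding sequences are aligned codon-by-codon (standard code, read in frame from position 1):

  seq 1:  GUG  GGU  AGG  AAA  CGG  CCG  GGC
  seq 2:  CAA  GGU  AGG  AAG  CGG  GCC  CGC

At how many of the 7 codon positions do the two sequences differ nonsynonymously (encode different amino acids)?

3

Codon 1: GUG Val / CAA Gln — nonsynonymous.
Codon 2: GGU Gly / GGU Gly — identical.
Codon 3: AGG Arg / AGG Arg — identical.
Codon 4: AAA Lys / AAG Lys — synonymous.
Codon 5: CGG Arg / CGG Arg — identical.
Codon 6: CCG Pro / GCC Ala — nonsynonymous.
Codon 7: GGC Gly / CGC Arg — nonsynonymous.
Nonsynonymous differences: 3.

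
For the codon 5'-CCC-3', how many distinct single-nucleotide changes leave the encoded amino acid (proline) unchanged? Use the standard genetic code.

3

Position 1: none → 0 synonymous.
Position 2: none → 0 synonymous.
Position 3: CCT, CCA, CCG → 3 synonymous.
Total: 0 + 0 + 3 = 3.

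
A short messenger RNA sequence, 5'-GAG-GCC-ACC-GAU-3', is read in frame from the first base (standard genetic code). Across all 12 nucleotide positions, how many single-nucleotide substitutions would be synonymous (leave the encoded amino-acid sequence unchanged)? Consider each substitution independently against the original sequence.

Codon 1 (GAG, Glu): 1 synonymous substitution.
Codon 2 (GCC, Ala): 3 synonymous substitutions.
Codon 3 (ACC, Thr): 3 synonymous substitutions.
Codon 4 (GAU, Asp): 1 synonymous substitution.
Total: 1 + 3 + 3 + 1 = 8.

8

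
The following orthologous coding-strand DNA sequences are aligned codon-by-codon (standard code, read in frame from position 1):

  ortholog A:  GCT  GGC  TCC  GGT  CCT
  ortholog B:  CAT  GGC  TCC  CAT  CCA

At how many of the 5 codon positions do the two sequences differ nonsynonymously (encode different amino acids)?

Codon 1: GCT Ala / CAT His — nonsynonymous.
Codon 2: GGC Gly / GGC Gly — identical.
Codon 3: TCC Ser / TCC Ser — identical.
Codon 4: GGT Gly / CAT His — nonsynonymous.
Codon 5: CCT Pro / CCA Pro — synonymous.
Nonsynonymous differences: 2.

2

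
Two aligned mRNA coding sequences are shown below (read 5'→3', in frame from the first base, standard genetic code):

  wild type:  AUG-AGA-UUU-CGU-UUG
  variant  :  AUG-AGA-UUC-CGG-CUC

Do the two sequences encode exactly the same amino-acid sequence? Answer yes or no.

Codon 1: AUG Met / AUG Met — identical.
Codon 2: AGA Arg / AGA Arg — identical.
Codon 3: UUU Phe / UUC Phe — synonymous.
Codon 4: CGU Arg / CGG Arg — synonymous.
Codon 5: UUG Leu / CUC Leu — synonymous.
Nonsynonymous differences: 0 → same protein.

yes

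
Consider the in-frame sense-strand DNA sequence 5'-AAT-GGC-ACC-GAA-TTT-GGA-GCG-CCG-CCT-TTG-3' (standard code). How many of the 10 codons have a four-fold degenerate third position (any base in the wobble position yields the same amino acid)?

Codon 1 AAT (Asn): third position 2-fold.
Codon 2 GGC (Gly): third position 4-fold.
Codon 3 ACC (Thr): third position 4-fold.
Codon 4 GAA (Glu): third position 2-fold.
Codon 5 TTT (Phe): third position 2-fold.
Codon 6 GGA (Gly): third position 4-fold.
Codon 7 GCG (Ala): third position 4-fold.
Codon 8 CCG (Pro): third position 4-fold.
Codon 9 CCT (Pro): third position 4-fold.
Codon 10 TTG (Leu): third position 2-fold.
Four-fold degenerate third positions: 6.

6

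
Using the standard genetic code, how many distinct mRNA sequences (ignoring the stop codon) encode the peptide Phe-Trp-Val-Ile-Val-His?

192

Phe: 2 codons.
Trp: 1 codon.
Val: 4 codons.
Ile: 3 codons.
Val: 4 codons.
His: 2 codons.
2 × 1 × 4 × 3 × 4 × 2 = 192.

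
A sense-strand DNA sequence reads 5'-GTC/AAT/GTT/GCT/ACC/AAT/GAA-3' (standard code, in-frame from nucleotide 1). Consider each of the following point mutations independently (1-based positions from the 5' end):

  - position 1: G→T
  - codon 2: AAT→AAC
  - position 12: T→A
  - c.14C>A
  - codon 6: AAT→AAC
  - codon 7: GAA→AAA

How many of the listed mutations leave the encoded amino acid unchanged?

3

Codon 1: GTC (Val) → TTC (Phe) — missense.
Codon 2: AAT (Asn) → AAC (Asn) — synonymous.
Codon 4: GCT (Ala) → GCA (Ala) — synonymous.
Codon 5: ACC (Thr) → AAC (Asn) — missense.
Codon 6: AAT (Asn) → AAC (Asn) — synonymous.
Codon 7: GAA (Glu) → AAA (Lys) — missense.
Synonymous: 3 of 6.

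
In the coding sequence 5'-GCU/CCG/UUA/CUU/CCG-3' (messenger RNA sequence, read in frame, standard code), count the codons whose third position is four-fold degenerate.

4

Codon 1 GCU (Ala): third position 4-fold.
Codon 2 CCG (Pro): third position 4-fold.
Codon 3 UUA (Leu): third position 2-fold.
Codon 4 CUU (Leu): third position 4-fold.
Codon 5 CCG (Pro): third position 4-fold.
Four-fold degenerate third positions: 4.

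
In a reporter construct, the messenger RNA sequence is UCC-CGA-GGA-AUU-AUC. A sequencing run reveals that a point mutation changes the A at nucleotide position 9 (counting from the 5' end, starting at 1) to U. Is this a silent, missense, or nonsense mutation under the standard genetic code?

Position 9 falls in codon 3: GGA → Gly.
After the substitution the codon is GGU → Gly.
Both encode Gly, so the change is synonymous.

silent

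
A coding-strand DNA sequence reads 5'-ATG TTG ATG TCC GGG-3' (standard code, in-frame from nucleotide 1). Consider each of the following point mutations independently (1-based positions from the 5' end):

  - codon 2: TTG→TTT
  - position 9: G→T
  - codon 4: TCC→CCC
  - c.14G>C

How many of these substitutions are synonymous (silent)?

0

Codon 2: TTG (Leu) → TTT (Phe) — missense.
Codon 3: ATG (Met) → ATT (Ile) — missense.
Codon 4: TCC (Ser) → CCC (Pro) — missense.
Codon 5: GGG (Gly) → GCG (Ala) — missense.
Synonymous: 0 of 4.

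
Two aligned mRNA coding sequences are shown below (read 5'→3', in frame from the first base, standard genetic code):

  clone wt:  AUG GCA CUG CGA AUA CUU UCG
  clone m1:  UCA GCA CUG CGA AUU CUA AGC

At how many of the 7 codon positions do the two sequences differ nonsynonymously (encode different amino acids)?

Codon 1: AUG Met / UCA Ser — nonsynonymous.
Codon 2: GCA Ala / GCA Ala — identical.
Codon 3: CUG Leu / CUG Leu — identical.
Codon 4: CGA Arg / CGA Arg — identical.
Codon 5: AUA Ile / AUU Ile — synonymous.
Codon 6: CUU Leu / CUA Leu — synonymous.
Codon 7: UCG Ser / AGC Ser — synonymous.
Nonsynonymous differences: 1.

1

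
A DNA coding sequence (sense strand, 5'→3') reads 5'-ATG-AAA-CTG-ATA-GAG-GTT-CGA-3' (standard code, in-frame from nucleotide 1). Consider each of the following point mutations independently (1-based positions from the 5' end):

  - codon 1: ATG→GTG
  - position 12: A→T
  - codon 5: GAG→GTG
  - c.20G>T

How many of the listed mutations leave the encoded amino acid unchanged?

Codon 1: ATG (Met) → GTG (Val) — missense.
Codon 4: ATA (Ile) → ATT (Ile) — synonymous.
Codon 5: GAG (Glu) → GTG (Val) — missense.
Codon 7: CGA (Arg) → CTA (Leu) — missense.
Synonymous: 1 of 4.

1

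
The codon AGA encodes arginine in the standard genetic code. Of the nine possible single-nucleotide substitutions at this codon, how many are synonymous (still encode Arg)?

2

Position 1: CGA → 1 synonymous.
Position 2: none → 0 synonymous.
Position 3: AGG → 1 synonymous.
Total: 1 + 0 + 1 = 2.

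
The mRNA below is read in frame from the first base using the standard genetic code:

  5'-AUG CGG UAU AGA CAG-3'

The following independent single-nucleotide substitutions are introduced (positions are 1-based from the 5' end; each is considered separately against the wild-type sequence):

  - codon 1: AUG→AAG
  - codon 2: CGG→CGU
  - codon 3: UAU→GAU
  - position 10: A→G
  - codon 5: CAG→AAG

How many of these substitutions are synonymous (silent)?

Codon 1: AUG (Met) → AAG (Lys) — missense.
Codon 2: CGG (Arg) → CGU (Arg) — synonymous.
Codon 3: UAU (Tyr) → GAU (Asp) — missense.
Codon 4: AGA (Arg) → GGA (Gly) — missense.
Codon 5: CAG (Gln) → AAG (Lys) — missense.
Synonymous: 1 of 5.

1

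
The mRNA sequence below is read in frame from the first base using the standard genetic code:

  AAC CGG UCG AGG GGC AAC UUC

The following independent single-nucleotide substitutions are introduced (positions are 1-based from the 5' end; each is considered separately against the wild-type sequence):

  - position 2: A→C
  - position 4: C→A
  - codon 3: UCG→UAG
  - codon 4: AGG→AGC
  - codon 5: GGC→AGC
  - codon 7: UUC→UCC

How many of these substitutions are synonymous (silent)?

1

Codon 1: AAC (Asn) → ACC (Thr) — missense.
Codon 2: CGG (Arg) → AGG (Arg) — synonymous.
Codon 3: UCG (Ser) → UAG (Stop) — nonsense.
Codon 4: AGG (Arg) → AGC (Ser) — missense.
Codon 5: GGC (Gly) → AGC (Ser) — missense.
Codon 7: UUC (Phe) → UCC (Ser) — missense.
Synonymous: 1 of 6.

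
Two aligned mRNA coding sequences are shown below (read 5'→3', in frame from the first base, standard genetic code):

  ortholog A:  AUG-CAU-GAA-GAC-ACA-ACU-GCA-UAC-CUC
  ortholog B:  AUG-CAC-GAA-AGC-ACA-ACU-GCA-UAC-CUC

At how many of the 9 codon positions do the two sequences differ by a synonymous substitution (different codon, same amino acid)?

1

Codon 1: AUG Met / AUG Met — identical.
Codon 2: CAU His / CAC His — synonymous.
Codon 3: GAA Glu / GAA Glu — identical.
Codon 4: GAC Asp / AGC Ser — nonsynonymous.
Codon 5: ACA Thr / ACA Thr — identical.
Codon 6: ACU Thr / ACU Thr — identical.
Codon 7: GCA Ala / GCA Ala — identical.
Codon 8: UAC Tyr / UAC Tyr — identical.
Codon 9: CUC Leu / CUC Leu — identical.
Synonymous differences: 1.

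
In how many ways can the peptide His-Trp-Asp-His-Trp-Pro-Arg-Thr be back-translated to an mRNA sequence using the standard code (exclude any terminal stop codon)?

His: 2 codons.
Trp: 1 codon.
Asp: 2 codons.
His: 2 codons.
Trp: 1 codon.
Pro: 4 codons.
Arg: 6 codons.
Thr: 4 codons.
2 × 1 × 2 × 2 × 1 × 4 × 6 × 4 = 768.

768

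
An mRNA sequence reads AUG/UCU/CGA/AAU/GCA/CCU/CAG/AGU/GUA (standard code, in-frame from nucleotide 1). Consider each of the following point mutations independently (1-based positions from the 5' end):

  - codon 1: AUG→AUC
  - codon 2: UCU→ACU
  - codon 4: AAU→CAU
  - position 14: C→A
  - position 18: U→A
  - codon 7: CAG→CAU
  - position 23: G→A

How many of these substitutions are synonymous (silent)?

Codon 1: AUG (Met) → AUC (Ile) — missense.
Codon 2: UCU (Ser) → ACU (Thr) — missense.
Codon 4: AAU (Asn) → CAU (His) — missense.
Codon 5: GCA (Ala) → GAA (Glu) — missense.
Codon 6: CCU (Pro) → CCA (Pro) — synonymous.
Codon 7: CAG (Gln) → CAU (His) — missense.
Codon 8: AGU (Ser) → AAU (Asn) — missense.
Synonymous: 1 of 7.

1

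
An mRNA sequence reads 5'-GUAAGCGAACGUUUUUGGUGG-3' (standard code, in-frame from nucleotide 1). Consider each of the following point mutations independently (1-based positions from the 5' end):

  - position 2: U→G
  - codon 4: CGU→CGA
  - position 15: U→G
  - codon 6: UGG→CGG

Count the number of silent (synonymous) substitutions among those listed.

1

Codon 1: GUA (Val) → GGA (Gly) — missense.
Codon 4: CGU (Arg) → CGA (Arg) — synonymous.
Codon 5: UUU (Phe) → UUG (Leu) — missense.
Codon 6: UGG (Trp) → CGG (Arg) — missense.
Synonymous: 1 of 4.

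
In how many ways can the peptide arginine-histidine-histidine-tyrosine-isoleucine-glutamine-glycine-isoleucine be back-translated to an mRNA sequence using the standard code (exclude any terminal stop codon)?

3456

Arg: 6 codons.
His: 2 codons.
His: 2 codons.
Tyr: 2 codons.
Ile: 3 codons.
Gln: 2 codons.
Gly: 4 codons.
Ile: 3 codons.
6 × 2 × 2 × 2 × 3 × 2 × 4 × 3 = 3456.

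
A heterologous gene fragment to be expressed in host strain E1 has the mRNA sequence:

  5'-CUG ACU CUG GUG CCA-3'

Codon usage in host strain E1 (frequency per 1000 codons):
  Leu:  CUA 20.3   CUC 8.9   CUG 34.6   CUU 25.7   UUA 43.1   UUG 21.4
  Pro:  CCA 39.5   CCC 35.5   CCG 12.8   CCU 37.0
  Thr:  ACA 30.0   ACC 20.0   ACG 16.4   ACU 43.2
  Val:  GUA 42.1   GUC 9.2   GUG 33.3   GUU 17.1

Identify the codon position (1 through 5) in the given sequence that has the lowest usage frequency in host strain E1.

4

Codon 1 CUG (Leu): 34.6 per 1000.
Codon 2 ACU (Thr): 43.2 per 1000.
Codon 3 CUG (Leu): 34.6 per 1000.
Codon 4 GUG (Val): 33.3 per 1000.
Codon 5 CCA (Pro): 39.5 per 1000.
Lowest frequency is 33.3 at codon 4.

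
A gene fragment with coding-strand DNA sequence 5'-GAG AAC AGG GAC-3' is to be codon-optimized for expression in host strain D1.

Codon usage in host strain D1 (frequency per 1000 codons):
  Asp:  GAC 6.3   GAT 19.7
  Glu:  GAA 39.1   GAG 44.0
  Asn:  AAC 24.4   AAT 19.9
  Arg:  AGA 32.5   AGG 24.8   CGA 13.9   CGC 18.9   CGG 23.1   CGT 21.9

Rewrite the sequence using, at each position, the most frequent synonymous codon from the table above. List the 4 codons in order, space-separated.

GAG AAC AGA GAT

Codon 1 (Glu): best is GAG at 44.0.
Codon 2 (Asn): best is AAC at 24.4.
Codon 3 (Arg): best is AGA at 32.5.
Codon 4 (Asp): best is GAT at 19.7.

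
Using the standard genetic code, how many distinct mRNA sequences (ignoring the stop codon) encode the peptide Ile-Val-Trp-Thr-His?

Ile: 3 codons.
Val: 4 codons.
Trp: 1 codon.
Thr: 4 codons.
His: 2 codons.
3 × 4 × 1 × 4 × 2 = 96.

96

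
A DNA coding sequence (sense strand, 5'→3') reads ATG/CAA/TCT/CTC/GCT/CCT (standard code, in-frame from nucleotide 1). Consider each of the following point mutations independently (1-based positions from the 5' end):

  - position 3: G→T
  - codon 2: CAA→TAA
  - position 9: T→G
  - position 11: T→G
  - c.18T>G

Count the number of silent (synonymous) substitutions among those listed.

2

Codon 1: ATG (Met) → ATT (Ile) — missense.
Codon 2: CAA (Gln) → TAA (Stop) — nonsense.
Codon 3: TCT (Ser) → TCG (Ser) — synonymous.
Codon 4: CTC (Leu) → CGC (Arg) — missense.
Codon 6: CCT (Pro) → CCG (Pro) — synonymous.
Synonymous: 2 of 5.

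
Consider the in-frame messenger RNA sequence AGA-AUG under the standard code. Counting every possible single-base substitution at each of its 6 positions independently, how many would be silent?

2

Codon 1 (AGA, Arg): 2 synonymous substitutions.
Codon 2 (AUG, Met): 0 synonymous substitutions.
Total: 2 + 0 = 2.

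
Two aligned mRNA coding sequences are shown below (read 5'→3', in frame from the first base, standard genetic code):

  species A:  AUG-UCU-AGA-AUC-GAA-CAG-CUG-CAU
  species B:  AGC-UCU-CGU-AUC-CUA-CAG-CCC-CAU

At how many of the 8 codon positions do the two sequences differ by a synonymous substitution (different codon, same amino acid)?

Codon 1: AUG Met / AGC Ser — nonsynonymous.
Codon 2: UCU Ser / UCU Ser — identical.
Codon 3: AGA Arg / CGU Arg — synonymous.
Codon 4: AUC Ile / AUC Ile — identical.
Codon 5: GAA Glu / CUA Leu — nonsynonymous.
Codon 6: CAG Gln / CAG Gln — identical.
Codon 7: CUG Leu / CCC Pro — nonsynonymous.
Codon 8: CAU His / CAU His — identical.
Synonymous differences: 1.

1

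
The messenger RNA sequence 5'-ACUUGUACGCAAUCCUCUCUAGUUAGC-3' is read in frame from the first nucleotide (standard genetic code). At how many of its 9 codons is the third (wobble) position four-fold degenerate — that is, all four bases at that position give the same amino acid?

6

Codon 1 ACU (Thr): third position 4-fold.
Codon 2 UGU (Cys): third position 2-fold.
Codon 3 ACG (Thr): third position 4-fold.
Codon 4 CAA (Gln): third position 2-fold.
Codon 5 UCC (Ser): third position 4-fold.
Codon 6 UCU (Ser): third position 4-fold.
Codon 7 CUA (Leu): third position 4-fold.
Codon 8 GUU (Val): third position 4-fold.
Codon 9 AGC (Ser): third position 2-fold.
Four-fold degenerate third positions: 6.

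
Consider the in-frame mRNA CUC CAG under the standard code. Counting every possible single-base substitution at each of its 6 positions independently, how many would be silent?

Codon 1 (CUC, Leu): 3 synonymous substitutions.
Codon 2 (CAG, Gln): 1 synonymous substitution.
Total: 3 + 1 = 4.

4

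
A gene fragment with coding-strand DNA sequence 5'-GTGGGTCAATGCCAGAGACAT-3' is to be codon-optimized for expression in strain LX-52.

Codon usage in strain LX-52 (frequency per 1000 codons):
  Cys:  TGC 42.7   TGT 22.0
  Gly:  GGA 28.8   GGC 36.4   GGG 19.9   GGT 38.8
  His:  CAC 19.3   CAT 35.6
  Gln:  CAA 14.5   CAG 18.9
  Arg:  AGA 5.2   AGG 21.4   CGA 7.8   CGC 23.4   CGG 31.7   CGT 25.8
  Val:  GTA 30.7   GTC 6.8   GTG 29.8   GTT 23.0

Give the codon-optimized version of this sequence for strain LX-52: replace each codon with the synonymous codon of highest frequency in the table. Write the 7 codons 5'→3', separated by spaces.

GTA GGT CAG TGC CAG CGG CAT

Codon 1 (Val): best is GTA at 30.7.
Codon 2 (Gly): best is GGT at 38.8.
Codon 3 (Gln): best is CAG at 18.9.
Codon 4 (Cys): best is TGC at 42.7.
Codon 5 (Gln): best is CAG at 18.9.
Codon 6 (Arg): best is CGG at 31.7.
Codon 7 (His): best is CAT at 35.6.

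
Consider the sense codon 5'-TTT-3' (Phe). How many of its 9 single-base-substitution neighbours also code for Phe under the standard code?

Position 1: none → 0 synonymous.
Position 2: none → 0 synonymous.
Position 3: TTC → 1 synonymous.
Total: 0 + 0 + 1 = 1.

1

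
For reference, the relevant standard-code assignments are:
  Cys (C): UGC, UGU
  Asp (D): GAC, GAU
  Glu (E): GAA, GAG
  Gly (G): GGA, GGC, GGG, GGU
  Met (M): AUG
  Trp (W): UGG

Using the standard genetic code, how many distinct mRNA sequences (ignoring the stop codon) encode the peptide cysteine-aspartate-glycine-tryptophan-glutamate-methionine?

32

Cys: 2 codons.
Asp: 2 codons.
Gly: 4 codons.
Trp: 1 codon.
Glu: 2 codons.
Met: 1 codon.
2 × 2 × 4 × 1 × 2 × 1 = 32.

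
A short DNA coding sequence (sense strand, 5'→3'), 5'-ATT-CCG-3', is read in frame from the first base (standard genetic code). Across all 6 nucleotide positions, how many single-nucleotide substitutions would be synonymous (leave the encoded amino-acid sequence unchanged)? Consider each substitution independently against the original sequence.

5

Codon 1 (ATT, Ile): 2 synonymous substitutions.
Codon 2 (CCG, Pro): 3 synonymous substitutions.
Total: 2 + 3 = 5.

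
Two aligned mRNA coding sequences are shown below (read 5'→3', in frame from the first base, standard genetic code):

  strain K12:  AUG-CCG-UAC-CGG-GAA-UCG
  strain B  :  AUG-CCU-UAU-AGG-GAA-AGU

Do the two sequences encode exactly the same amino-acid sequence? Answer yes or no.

yes

Codon 1: AUG Met / AUG Met — identical.
Codon 2: CCG Pro / CCU Pro — synonymous.
Codon 3: UAC Tyr / UAU Tyr — synonymous.
Codon 4: CGG Arg / AGG Arg — synonymous.
Codon 5: GAA Glu / GAA Glu — identical.
Codon 6: UCG Ser / AGU Ser — synonymous.
Nonsynonymous differences: 0 → same protein.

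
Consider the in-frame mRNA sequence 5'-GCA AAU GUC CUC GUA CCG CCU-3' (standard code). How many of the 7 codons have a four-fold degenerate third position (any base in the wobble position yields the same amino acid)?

Codon 1 GCA (Ala): third position 4-fold.
Codon 2 AAU (Asn): third position 2-fold.
Codon 3 GUC (Val): third position 4-fold.
Codon 4 CUC (Leu): third position 4-fold.
Codon 5 GUA (Val): third position 4-fold.
Codon 6 CCG (Pro): third position 4-fold.
Codon 7 CCU (Pro): third position 4-fold.
Four-fold degenerate third positions: 6.

6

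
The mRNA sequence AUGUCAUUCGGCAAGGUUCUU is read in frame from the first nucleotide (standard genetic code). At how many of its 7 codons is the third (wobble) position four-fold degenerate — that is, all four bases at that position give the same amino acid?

Codon 1 AUG (Met): third position 1-fold.
Codon 2 UCA (Ser): third position 4-fold.
Codon 3 UUC (Phe): third position 2-fold.
Codon 4 GGC (Gly): third position 4-fold.
Codon 5 AAG (Lys): third position 2-fold.
Codon 6 GUU (Val): third position 4-fold.
Codon 7 CUU (Leu): third position 4-fold.
Four-fold degenerate third positions: 4.

4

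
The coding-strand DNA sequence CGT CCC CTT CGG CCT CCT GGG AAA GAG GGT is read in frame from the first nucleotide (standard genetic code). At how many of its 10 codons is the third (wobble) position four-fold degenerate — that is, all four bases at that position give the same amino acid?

Codon 1 CGT (Arg): third position 4-fold.
Codon 2 CCC (Pro): third position 4-fold.
Codon 3 CTT (Leu): third position 4-fold.
Codon 4 CGG (Arg): third position 4-fold.
Codon 5 CCT (Pro): third position 4-fold.
Codon 6 CCT (Pro): third position 4-fold.
Codon 7 GGG (Gly): third position 4-fold.
Codon 8 AAA (Lys): third position 2-fold.
Codon 9 GAG (Glu): third position 2-fold.
Codon 10 GGT (Gly): third position 4-fold.
Four-fold degenerate third positions: 8.

8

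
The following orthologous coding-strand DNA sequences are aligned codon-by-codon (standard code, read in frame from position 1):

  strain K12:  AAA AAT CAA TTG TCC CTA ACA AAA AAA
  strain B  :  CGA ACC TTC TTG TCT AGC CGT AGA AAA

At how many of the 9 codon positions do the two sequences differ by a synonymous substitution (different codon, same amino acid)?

Codon 1: AAA Lys / CGA Arg — nonsynonymous.
Codon 2: AAT Asn / ACC Thr — nonsynonymous.
Codon 3: CAA Gln / TTC Phe — nonsynonymous.
Codon 4: TTG Leu / TTG Leu — identical.
Codon 5: TCC Ser / TCT Ser — synonymous.
Codon 6: CTA Leu / AGC Ser — nonsynonymous.
Codon 7: ACA Thr / CGT Arg — nonsynonymous.
Codon 8: AAA Lys / AGA Arg — nonsynonymous.
Codon 9: AAA Lys / AAA Lys — identical.
Synonymous differences: 1.

1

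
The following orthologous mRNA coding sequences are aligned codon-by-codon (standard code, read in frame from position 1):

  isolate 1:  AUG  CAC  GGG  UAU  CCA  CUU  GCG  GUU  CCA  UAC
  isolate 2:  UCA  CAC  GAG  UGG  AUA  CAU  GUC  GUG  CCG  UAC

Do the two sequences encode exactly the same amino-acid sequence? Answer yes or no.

Codon 1: AUG Met / UCA Ser — nonsynonymous.
Codon 2: CAC His / CAC His — identical.
Codon 3: GGG Gly / GAG Glu — nonsynonymous.
Codon 4: UAU Tyr / UGG Trp — nonsynonymous.
Codon 5: CCA Pro / AUA Ile — nonsynonymous.
Codon 6: CUU Leu / CAU His — nonsynonymous.
Codon 7: GCG Ala / GUC Val — nonsynonymous.
Codon 8: GUU Val / GUG Val — synonymous.
Codon 9: CCA Pro / CCG Pro — synonymous.
Codon 10: UAC Tyr / UAC Tyr — identical.
Nonsynonymous differences: 6 → different protein.

no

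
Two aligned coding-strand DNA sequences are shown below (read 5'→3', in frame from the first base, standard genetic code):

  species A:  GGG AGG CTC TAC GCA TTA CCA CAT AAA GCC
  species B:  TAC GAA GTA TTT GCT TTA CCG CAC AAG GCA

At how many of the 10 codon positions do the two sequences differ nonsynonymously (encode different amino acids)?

4

Codon 1: GGG Gly / TAC Tyr — nonsynonymous.
Codon 2: AGG Arg / GAA Glu — nonsynonymous.
Codon 3: CTC Leu / GTA Val — nonsynonymous.
Codon 4: TAC Tyr / TTT Phe — nonsynonymous.
Codon 5: GCA Ala / GCT Ala — synonymous.
Codon 6: TTA Leu / TTA Leu — identical.
Codon 7: CCA Pro / CCG Pro — synonymous.
Codon 8: CAT His / CAC His — synonymous.
Codon 9: AAA Lys / AAG Lys — synonymous.
Codon 10: GCC Ala / GCA Ala — synonymous.
Nonsynonymous differences: 4.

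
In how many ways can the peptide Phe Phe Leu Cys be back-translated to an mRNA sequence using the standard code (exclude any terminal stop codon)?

48

Phe: 2 codons.
Phe: 2 codons.
Leu: 6 codons.
Cys: 2 codons.
2 × 2 × 6 × 2 = 48.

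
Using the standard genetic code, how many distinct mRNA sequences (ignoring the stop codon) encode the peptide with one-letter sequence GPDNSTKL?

Gly: 4 codons.
Pro: 4 codons.
Asp: 2 codons.
Asn: 2 codons.
Ser: 6 codons.
Thr: 4 codons.
Lys: 2 codons.
Leu: 6 codons.
4 × 4 × 2 × 2 × 6 × 4 × 2 × 6 = 18432.

18432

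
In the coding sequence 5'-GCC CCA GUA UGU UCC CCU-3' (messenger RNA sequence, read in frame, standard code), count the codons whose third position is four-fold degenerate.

Codon 1 GCC (Ala): third position 4-fold.
Codon 2 CCA (Pro): third position 4-fold.
Codon 3 GUA (Val): third position 4-fold.
Codon 4 UGU (Cys): third position 2-fold.
Codon 5 UCC (Ser): third position 4-fold.
Codon 6 CCU (Pro): third position 4-fold.
Four-fold degenerate third positions: 5.

5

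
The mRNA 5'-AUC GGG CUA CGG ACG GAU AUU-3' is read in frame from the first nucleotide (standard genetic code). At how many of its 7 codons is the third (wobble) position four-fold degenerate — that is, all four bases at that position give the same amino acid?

4

Codon 1 AUC (Ile): third position 3-fold.
Codon 2 GGG (Gly): third position 4-fold.
Codon 3 CUA (Leu): third position 4-fold.
Codon 4 CGG (Arg): third position 4-fold.
Codon 5 ACG (Thr): third position 4-fold.
Codon 6 GAU (Asp): third position 2-fold.
Codon 7 AUU (Ile): third position 3-fold.
Four-fold degenerate third positions: 4.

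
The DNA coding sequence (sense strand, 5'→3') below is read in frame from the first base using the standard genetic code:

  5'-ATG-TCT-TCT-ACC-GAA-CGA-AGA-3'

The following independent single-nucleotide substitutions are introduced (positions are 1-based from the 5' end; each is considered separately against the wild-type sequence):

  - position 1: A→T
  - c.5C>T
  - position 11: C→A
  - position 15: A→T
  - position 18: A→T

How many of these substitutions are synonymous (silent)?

Codon 1: ATG (Met) → TTG (Leu) — missense.
Codon 2: TCT (Ser) → TTT (Phe) — missense.
Codon 4: ACC (Thr) → AAC (Asn) — missense.
Codon 5: GAA (Glu) → GAT (Asp) — missense.
Codon 6: CGA (Arg) → CGT (Arg) — synonymous.
Synonymous: 1 of 5.

1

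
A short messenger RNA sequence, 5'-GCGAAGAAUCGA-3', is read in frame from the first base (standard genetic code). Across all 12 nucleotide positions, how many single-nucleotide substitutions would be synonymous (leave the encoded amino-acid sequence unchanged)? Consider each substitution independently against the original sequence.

Codon 1 (GCG, Ala): 3 synonymous substitutions.
Codon 2 (AAG, Lys): 1 synonymous substitution.
Codon 3 (AAU, Asn): 1 synonymous substitution.
Codon 4 (CGA, Arg): 4 synonymous substitutions.
Total: 3 + 1 + 1 + 4 = 9.

9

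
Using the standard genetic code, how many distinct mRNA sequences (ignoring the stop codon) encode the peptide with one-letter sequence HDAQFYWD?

His: 2 codons.
Asp: 2 codons.
Ala: 4 codons.
Gln: 2 codons.
Phe: 2 codons.
Tyr: 2 codons.
Trp: 1 codon.
Asp: 2 codons.
2 × 2 × 4 × 2 × 2 × 2 × 1 × 2 = 256.

256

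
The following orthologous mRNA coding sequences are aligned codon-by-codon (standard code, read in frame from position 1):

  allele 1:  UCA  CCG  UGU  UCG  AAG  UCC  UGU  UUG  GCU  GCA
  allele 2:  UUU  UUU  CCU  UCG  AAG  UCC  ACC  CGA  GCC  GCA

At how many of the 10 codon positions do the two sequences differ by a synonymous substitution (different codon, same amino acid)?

Codon 1: UCA Ser / UUU Phe — nonsynonymous.
Codon 2: CCG Pro / UUU Phe — nonsynonymous.
Codon 3: UGU Cys / CCU Pro — nonsynonymous.
Codon 4: UCG Ser / UCG Ser — identical.
Codon 5: AAG Lys / AAG Lys — identical.
Codon 6: UCC Ser / UCC Ser — identical.
Codon 7: UGU Cys / ACC Thr — nonsynonymous.
Codon 8: UUG Leu / CGA Arg — nonsynonymous.
Codon 9: GCU Ala / GCC Ala — synonymous.
Codon 10: GCA Ala / GCA Ala — identical.
Synonymous differences: 1.

1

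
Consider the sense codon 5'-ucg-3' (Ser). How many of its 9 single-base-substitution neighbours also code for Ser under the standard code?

Position 1: none → 0 synonymous.
Position 2: none → 0 synonymous.
Position 3: UCU, UCC, UCA → 3 synonymous.
Total: 0 + 0 + 3 = 3.

3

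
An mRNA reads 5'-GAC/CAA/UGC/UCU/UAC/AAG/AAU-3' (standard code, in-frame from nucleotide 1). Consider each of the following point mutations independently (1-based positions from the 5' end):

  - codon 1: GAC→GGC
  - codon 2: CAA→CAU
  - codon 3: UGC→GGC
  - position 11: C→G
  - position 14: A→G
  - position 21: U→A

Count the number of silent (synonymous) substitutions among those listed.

Codon 1: GAC (Asp) → GGC (Gly) — missense.
Codon 2: CAA (Gln) → CAU (His) — missense.
Codon 3: UGC (Cys) → GGC (Gly) — missense.
Codon 4: UCU (Ser) → UGU (Cys) — missense.
Codon 5: UAC (Tyr) → UGC (Cys) — missense.
Codon 7: AAU (Asn) → AAA (Lys) — missense.
Synonymous: 0 of 6.

0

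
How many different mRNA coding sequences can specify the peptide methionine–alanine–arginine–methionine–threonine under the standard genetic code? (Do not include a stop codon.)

96

Met: 1 codon.
Ala: 4 codons.
Arg: 6 codons.
Met: 1 codon.
Thr: 4 codons.
1 × 4 × 6 × 1 × 4 = 96.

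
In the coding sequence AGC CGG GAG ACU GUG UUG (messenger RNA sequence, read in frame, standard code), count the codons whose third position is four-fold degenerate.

3

Codon 1 AGC (Ser): third position 2-fold.
Codon 2 CGG (Arg): third position 4-fold.
Codon 3 GAG (Glu): third position 2-fold.
Codon 4 ACU (Thr): third position 4-fold.
Codon 5 GUG (Val): third position 4-fold.
Codon 6 UUG (Leu): third position 2-fold.
Four-fold degenerate third positions: 3.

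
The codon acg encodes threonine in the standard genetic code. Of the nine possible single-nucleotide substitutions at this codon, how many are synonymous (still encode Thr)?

Position 1: none → 0 synonymous.
Position 2: none → 0 synonymous.
Position 3: ACU, ACC, ACA → 3 synonymous.
Total: 0 + 0 + 3 = 3.

3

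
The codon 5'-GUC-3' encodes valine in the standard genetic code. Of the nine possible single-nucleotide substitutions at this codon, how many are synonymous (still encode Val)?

Position 1: none → 0 synonymous.
Position 2: none → 0 synonymous.
Position 3: GUU, GUA, GUG → 3 synonymous.
Total: 0 + 0 + 3 = 3.

3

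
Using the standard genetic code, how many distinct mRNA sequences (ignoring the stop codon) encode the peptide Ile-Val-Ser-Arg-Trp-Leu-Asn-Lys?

Ile: 3 codons.
Val: 4 codons.
Ser: 6 codons.
Arg: 6 codons.
Trp: 1 codon.
Leu: 6 codons.
Asn: 2 codons.
Lys: 2 codons.
3 × 4 × 6 × 6 × 1 × 6 × 2 × 2 = 10368.

10368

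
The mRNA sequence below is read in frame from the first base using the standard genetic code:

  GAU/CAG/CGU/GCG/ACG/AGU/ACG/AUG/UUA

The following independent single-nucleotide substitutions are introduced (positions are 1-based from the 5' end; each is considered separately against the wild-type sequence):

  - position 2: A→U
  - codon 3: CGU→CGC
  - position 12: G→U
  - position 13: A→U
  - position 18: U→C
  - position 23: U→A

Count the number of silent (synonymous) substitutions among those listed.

Codon 1: GAU (Asp) → GUU (Val) — missense.
Codon 3: CGU (Arg) → CGC (Arg) — synonymous.
Codon 4: GCG (Ala) → GCU (Ala) — synonymous.
Codon 5: ACG (Thr) → UCG (Ser) — missense.
Codon 6: AGU (Ser) → AGC (Ser) — synonymous.
Codon 8: AUG (Met) → AAG (Lys) — missense.
Synonymous: 3 of 6.

3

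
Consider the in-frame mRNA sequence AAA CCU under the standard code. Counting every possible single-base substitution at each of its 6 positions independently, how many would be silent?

4

Codon 1 (AAA, Lys): 1 synonymous substitution.
Codon 2 (CCU, Pro): 3 synonymous substitutions.
Total: 1 + 3 = 4.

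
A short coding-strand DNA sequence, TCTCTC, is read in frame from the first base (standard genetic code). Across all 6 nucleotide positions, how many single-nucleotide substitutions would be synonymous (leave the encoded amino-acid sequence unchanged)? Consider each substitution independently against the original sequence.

6

Codon 1 (TCT, Ser): 3 synonymous substitutions.
Codon 2 (CTC, Leu): 3 synonymous substitutions.
Total: 3 + 3 = 6.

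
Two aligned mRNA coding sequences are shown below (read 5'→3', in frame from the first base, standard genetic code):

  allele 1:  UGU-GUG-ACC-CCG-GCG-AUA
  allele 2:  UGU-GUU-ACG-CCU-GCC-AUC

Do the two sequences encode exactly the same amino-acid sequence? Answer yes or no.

yes

Codon 1: UGU Cys / UGU Cys — identical.
Codon 2: GUG Val / GUU Val — synonymous.
Codon 3: ACC Thr / ACG Thr — synonymous.
Codon 4: CCG Pro / CCU Pro — synonymous.
Codon 5: GCG Ala / GCC Ala — synonymous.
Codon 6: AUA Ile / AUC Ile — synonymous.
Nonsynonymous differences: 0 → same protein.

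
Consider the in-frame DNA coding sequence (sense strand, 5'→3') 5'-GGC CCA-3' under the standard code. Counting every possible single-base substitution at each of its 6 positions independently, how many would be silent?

6

Codon 1 (GGC, Gly): 3 synonymous substitutions.
Codon 2 (CCA, Pro): 3 synonymous substitutions.
Total: 3 + 3 = 6.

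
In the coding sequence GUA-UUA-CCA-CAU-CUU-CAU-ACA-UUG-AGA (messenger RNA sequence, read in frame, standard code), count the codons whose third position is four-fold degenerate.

4

Codon 1 GUA (Val): third position 4-fold.
Codon 2 UUA (Leu): third position 2-fold.
Codon 3 CCA (Pro): third position 4-fold.
Codon 4 CAU (His): third position 2-fold.
Codon 5 CUU (Leu): third position 4-fold.
Codon 6 CAU (His): third position 2-fold.
Codon 7 ACA (Thr): third position 4-fold.
Codon 8 UUG (Leu): third position 2-fold.
Codon 9 AGA (Arg): third position 2-fold.
Four-fold degenerate third positions: 4.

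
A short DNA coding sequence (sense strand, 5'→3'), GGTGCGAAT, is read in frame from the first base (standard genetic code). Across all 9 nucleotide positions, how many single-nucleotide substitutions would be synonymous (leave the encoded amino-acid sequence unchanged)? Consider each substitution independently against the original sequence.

7

Codon 1 (GGT, Gly): 3 synonymous substitutions.
Codon 2 (GCG, Ala): 3 synonymous substitutions.
Codon 3 (AAT, Asn): 1 synonymous substitution.
Total: 3 + 3 + 1 = 7.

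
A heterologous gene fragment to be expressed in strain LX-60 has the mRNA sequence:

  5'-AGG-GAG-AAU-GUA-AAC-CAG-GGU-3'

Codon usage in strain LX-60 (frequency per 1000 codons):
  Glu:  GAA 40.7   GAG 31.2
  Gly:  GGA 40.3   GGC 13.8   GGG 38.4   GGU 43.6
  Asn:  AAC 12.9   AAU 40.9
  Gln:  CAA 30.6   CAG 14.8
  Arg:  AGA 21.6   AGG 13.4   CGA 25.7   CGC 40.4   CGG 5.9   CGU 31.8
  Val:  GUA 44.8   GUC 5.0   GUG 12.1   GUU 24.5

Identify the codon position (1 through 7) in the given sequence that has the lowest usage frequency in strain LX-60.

Codon 1 AGG (Arg): 13.4 per 1000.
Codon 2 GAG (Glu): 31.2 per 1000.
Codon 3 AAU (Asn): 40.9 per 1000.
Codon 4 GUA (Val): 44.8 per 1000.
Codon 5 AAC (Asn): 12.9 per 1000.
Codon 6 CAG (Gln): 14.8 per 1000.
Codon 7 GGU (Gly): 43.6 per 1000.
Lowest frequency is 12.9 at codon 5.

5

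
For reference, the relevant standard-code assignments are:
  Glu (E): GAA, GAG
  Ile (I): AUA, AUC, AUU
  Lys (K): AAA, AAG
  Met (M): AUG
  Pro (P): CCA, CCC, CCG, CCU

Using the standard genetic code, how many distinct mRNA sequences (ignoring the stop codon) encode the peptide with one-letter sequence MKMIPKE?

Met: 1 codon.
Lys: 2 codons.
Met: 1 codon.
Ile: 3 codons.
Pro: 4 codons.
Lys: 2 codons.
Glu: 2 codons.
1 × 2 × 1 × 3 × 4 × 2 × 2 = 96.

96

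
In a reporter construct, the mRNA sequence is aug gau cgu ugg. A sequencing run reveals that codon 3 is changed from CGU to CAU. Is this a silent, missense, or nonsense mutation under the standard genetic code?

Position 8 falls in codon 3: CGU → Arg.
After the substitution the codon is CAU → His.
Arg ≠ His, so this is a missense mutation.

missense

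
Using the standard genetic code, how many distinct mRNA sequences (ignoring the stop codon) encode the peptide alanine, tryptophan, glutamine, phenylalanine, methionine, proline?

Ala: 4 codons.
Trp: 1 codon.
Gln: 2 codons.
Phe: 2 codons.
Met: 1 codon.
Pro: 4 codons.
4 × 1 × 2 × 2 × 1 × 4 = 64.

64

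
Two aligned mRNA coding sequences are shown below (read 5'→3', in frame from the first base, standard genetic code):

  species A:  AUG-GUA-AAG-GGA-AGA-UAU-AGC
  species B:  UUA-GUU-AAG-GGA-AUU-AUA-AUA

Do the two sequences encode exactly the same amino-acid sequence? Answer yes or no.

no

Codon 1: AUG Met / UUA Leu — nonsynonymous.
Codon 2: GUA Val / GUU Val — synonymous.
Codon 3: AAG Lys / AAG Lys — identical.
Codon 4: GGA Gly / GGA Gly — identical.
Codon 5: AGA Arg / AUU Ile — nonsynonymous.
Codon 6: UAU Tyr / AUA Ile — nonsynonymous.
Codon 7: AGC Ser / AUA Ile — nonsynonymous.
Nonsynonymous differences: 4 → different protein.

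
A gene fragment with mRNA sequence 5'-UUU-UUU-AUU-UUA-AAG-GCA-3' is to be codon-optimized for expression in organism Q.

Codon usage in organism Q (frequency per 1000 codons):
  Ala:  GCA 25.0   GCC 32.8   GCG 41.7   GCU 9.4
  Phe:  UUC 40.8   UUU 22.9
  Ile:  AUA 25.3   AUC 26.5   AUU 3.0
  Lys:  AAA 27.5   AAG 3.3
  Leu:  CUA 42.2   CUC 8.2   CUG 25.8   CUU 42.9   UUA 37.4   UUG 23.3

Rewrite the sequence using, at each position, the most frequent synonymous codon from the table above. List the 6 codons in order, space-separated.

UUC UUC AUC CUU AAA GCG

Codon 1 (Phe): best is UUC at 40.8.
Codon 2 (Phe): best is UUC at 40.8.
Codon 3 (Ile): best is AUC at 26.5.
Codon 4 (Leu): best is CUU at 42.9.
Codon 5 (Lys): best is AAA at 27.5.
Codon 6 (Ala): best is GCG at 41.7.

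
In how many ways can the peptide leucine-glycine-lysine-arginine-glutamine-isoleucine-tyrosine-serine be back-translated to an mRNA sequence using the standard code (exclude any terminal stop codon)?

Leu: 6 codons.
Gly: 4 codons.
Lys: 2 codons.
Arg: 6 codons.
Gln: 2 codons.
Ile: 3 codons.
Tyr: 2 codons.
Ser: 6 codons.
6 × 4 × 2 × 6 × 2 × 3 × 2 × 6 = 20736.

20736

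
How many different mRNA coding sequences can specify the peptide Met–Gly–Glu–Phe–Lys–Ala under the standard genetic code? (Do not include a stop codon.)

128

Met: 1 codon.
Gly: 4 codons.
Glu: 2 codons.
Phe: 2 codons.
Lys: 2 codons.
Ala: 4 codons.
1 × 4 × 2 × 2 × 2 × 4 = 128.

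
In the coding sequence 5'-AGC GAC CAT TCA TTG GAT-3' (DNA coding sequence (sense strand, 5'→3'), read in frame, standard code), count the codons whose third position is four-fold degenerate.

Codon 1 AGC (Ser): third position 2-fold.
Codon 2 GAC (Asp): third position 2-fold.
Codon 3 CAT (His): third position 2-fold.
Codon 4 TCA (Ser): third position 4-fold.
Codon 5 TTG (Leu): third position 2-fold.
Codon 6 GAT (Asp): third position 2-fold.
Four-fold degenerate third positions: 1.

1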